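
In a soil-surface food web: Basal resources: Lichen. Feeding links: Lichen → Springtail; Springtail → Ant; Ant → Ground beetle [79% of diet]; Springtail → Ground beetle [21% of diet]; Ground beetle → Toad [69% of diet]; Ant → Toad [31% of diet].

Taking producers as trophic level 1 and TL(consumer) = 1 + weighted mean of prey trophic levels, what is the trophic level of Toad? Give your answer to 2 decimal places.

4.55

Springtail: 1 + 1 = 2
Ant: 1 + 2 = 3
Ground beetle: 1 + (0.79×3 + 0.21×2) = 3.79
Toad: 1 + (0.69×3.79 + 0.31×3) = 4.5451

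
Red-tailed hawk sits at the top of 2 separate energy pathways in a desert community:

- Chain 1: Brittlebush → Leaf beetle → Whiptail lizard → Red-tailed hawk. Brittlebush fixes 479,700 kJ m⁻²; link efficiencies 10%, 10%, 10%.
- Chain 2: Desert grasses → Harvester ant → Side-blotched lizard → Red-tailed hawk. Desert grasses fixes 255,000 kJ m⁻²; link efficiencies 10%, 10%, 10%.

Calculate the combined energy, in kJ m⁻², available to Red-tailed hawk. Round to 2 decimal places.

Chain 1: 479700 × 0.1 × 0.1 × 0.1 = 479.7 kJ m⁻²
Chain 2: 255000 × 0.1 × 0.1 × 0.1 = 255 kJ m⁻²
Total at Red-tailed hawk: 479.7 + 255 = 734.7 kJ m⁻²

734.70 kJ m⁻²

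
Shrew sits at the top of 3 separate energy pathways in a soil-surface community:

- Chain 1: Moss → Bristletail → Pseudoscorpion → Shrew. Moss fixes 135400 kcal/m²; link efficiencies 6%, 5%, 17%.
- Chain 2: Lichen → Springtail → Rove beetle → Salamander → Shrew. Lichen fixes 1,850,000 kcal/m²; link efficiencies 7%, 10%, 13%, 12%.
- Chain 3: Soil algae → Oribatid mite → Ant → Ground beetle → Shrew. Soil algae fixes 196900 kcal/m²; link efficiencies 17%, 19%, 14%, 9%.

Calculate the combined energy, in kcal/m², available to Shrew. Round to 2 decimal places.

Chain 1: 135400 × 0.06 × 0.05 × 0.17 = 69.054 kcal/m²
Chain 2: 1850000 × 0.07 × 0.1 × 0.13 × 0.12 = 202.02 kcal/m²
Chain 3: 196900 × 0.17 × 0.19 × 0.14 × 0.09 = 80.134362 kcal/m²
Total at Shrew: 69.054 + 202.02 + 80.134362 = 351.208362 kcal/m²

351.21 kcal/m²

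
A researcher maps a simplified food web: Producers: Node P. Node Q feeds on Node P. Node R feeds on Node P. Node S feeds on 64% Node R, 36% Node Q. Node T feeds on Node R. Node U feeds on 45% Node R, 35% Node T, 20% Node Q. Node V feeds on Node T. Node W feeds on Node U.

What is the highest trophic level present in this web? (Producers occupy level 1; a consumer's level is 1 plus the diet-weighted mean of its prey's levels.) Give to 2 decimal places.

Node Q: 1 + 1 = 2
Node R: 1 + 1 = 2
Node S: 1 + (0.64×2 + 0.36×2) = 3
Node T: 1 + 2 = 3
Node U: 1 + (0.45×2 + 0.35×3 + 0.2×2) = 3.35
Node V: 1 + 3 = 4
Node W: 1 + 3.35 = 4.35

4.35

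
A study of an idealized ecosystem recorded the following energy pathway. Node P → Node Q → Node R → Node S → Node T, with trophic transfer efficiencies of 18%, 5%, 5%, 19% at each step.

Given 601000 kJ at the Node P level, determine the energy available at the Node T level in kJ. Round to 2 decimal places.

51.39 kJ

Node Q: 601000 × 0.18 = 108180 kJ
Node R: 108180 × 0.05 = 5409 kJ
Node S: 5409 × 0.05 = 270.45 kJ
Node T: 270.45 × 0.19 = 51.3855 kJ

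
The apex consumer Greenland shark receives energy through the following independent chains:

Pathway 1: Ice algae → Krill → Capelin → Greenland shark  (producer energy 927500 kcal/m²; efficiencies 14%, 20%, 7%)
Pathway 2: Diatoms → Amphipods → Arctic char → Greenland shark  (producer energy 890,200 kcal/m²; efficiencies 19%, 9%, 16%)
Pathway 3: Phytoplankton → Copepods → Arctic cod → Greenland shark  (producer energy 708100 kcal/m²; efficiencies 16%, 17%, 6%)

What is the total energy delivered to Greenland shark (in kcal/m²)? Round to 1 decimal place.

Pathway 1: 927500 × 0.14 × 0.2 × 0.07 = 1817.9 kcal/m²
Pathway 2: 890200 × 0.19 × 0.09 × 0.16 = 2435.5872 kcal/m²
Pathway 3: 708100 × 0.16 × 0.17 × 0.06 = 1155.6192 kcal/m²
Total at Greenland shark: 1817.9 + 2435.5872 + 1155.6192 = 5409.1064 kcal/m²

5409.1 kcal/m²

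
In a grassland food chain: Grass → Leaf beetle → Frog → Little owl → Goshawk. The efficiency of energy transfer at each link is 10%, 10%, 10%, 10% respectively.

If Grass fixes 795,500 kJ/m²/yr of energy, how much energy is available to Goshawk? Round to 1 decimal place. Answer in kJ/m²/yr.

79.6 kJ/m²/yr

Leaf beetle: 795500 × 0.1 = 79550 kJ/m²/yr
Frog: 79550 × 0.1 = 7955 kJ/m²/yr
Little owl: 7955 × 0.1 = 795.5 kJ/m²/yr
Goshawk: 795.5 × 0.1 = 79.55 kJ/m²/yr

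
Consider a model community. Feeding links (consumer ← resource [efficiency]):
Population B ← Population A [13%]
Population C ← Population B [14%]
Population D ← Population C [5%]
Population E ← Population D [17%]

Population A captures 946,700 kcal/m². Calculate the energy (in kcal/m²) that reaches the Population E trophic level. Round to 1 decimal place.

Population B: 946700 × 0.13 = 123071 kcal/m²
Population C: 123071 × 0.14 = 17229.94 kcal/m²
Population D: 17229.94 × 0.05 = 861.497 kcal/m²
Population E: 861.497 × 0.17 = 146.45449 kcal/m²

146.5 kcal/m²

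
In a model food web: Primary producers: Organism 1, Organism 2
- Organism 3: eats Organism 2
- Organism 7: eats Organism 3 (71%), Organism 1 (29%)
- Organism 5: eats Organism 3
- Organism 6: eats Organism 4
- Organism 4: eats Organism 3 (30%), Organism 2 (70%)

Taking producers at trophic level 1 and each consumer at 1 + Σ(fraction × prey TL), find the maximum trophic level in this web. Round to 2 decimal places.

Organism 3: 1 + 1 = 2
Organism 4: 1 + (0.3×2 + 0.7×1) = 2.3
Organism 5: 1 + 2 = 3
Organism 6: 1 + 2.3 = 3.3
Organism 7: 1 + (0.71×2 + 0.29×1) = 2.71

3.30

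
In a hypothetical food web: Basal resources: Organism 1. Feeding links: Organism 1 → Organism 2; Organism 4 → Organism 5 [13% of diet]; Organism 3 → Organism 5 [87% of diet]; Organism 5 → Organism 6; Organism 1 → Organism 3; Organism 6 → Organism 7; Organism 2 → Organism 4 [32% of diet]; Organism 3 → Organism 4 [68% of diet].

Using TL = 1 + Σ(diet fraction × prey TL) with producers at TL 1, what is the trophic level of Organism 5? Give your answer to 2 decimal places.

Organism 2: 1 + 1 = 2
Organism 3: 1 + 1 = 2
Organism 4: 1 + (0.32×2 + 0.68×2) = 3
Organism 5: 1 + (0.87×2 + 0.13×3) = 3.13
Organism 6: 1 + 3.13 = 4.13
Organism 7: 1 + 4.13 = 5.13

3.13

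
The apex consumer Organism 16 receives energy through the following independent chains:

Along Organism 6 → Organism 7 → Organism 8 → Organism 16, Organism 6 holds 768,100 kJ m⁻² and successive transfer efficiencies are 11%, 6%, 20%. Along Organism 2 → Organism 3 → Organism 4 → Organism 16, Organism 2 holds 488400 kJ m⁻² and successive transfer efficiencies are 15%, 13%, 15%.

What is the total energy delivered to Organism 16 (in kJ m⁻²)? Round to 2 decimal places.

2442.46 kJ m⁻²

Via Organism 6: 768100 × 0.11 × 0.06 × 0.2 = 1013.892 kJ m⁻²
Via Organism 2: 488400 × 0.15 × 0.13 × 0.15 = 1428.57 kJ m⁻²
Total at Organism 16: 1013.892 + 1428.57 = 2442.462 kJ m⁻²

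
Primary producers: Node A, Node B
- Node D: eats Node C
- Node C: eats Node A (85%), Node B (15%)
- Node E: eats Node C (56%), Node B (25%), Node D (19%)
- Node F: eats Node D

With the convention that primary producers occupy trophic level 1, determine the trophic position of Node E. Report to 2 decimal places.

Node C: 1 + (0.85×1 + 0.15×1) = 2
Node D: 1 + 2 = 3
Node E: 1 + (0.56×2 + 0.25×1 + 0.19×3) = 2.94
Node F: 1 + 3 = 4

2.94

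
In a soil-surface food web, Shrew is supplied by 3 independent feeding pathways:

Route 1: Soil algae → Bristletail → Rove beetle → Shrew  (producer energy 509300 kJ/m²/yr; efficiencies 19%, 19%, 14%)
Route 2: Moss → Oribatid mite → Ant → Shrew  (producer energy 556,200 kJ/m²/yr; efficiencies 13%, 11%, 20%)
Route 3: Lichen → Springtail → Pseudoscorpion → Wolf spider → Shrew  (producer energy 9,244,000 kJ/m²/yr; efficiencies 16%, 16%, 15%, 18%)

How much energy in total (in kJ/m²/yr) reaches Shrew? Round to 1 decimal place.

10554.2 kJ/m²/yr

Route 1: 509300 × 0.19 × 0.19 × 0.14 = 2574.0022 kJ/m²/yr
Route 2: 556200 × 0.13 × 0.11 × 0.2 = 1590.732 kJ/m²/yr
Route 3: 9244000 × 0.16 × 0.16 × 0.15 × 0.18 = 6389.4528 kJ/m²/yr
Total at Shrew: 2574.0022 + 1590.732 + 6389.4528 = 10554.187 kJ/m²/yr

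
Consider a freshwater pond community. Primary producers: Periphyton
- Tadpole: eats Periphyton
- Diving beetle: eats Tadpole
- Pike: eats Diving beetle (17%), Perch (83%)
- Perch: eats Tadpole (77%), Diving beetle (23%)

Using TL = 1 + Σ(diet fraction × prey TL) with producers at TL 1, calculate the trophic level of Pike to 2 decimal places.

4.19

Tadpole: 1 + 1 = 2
Diving beetle: 1 + 2 = 3
Perch: 1 + (0.77×2 + 0.23×3) = 3.23
Pike: 1 + (0.17×3 + 0.83×3.23) = 4.1909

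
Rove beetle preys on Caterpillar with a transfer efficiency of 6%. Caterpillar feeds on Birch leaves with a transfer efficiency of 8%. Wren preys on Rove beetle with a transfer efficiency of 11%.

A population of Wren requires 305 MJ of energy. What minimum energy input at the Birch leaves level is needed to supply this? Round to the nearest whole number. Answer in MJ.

577652 MJ

Cumulative transfer efficiency: 0.08 × 0.06 × 0.11 = 0.000528
Birch leaves energy = 305 / 0.000528 = 577652 MJ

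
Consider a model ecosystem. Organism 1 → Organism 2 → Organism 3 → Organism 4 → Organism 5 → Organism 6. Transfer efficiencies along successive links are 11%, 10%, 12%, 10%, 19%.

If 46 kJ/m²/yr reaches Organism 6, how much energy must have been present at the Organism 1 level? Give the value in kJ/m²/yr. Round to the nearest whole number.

Cumulative transfer efficiency: 0.11 × 0.1 × 0.12 × 0.1 × 0.19 = 0.00002508
Organism 1 energy = 46 / 0.00002508 = 1834131 kJ/m²/yr

1834131 kJ/m²/yr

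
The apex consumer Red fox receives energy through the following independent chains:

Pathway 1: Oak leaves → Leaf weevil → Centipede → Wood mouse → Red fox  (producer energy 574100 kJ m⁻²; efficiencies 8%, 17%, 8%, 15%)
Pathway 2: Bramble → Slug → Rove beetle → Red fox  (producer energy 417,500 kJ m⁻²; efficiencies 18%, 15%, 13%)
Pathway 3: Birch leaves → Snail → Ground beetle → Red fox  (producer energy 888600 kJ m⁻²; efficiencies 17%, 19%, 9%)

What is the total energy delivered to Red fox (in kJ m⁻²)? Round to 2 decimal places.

Pathway 1: 574100 × 0.08 × 0.17 × 0.08 × 0.15 = 93.69312 kJ m⁻²
Pathway 2: 417500 × 0.18 × 0.15 × 0.13 = 1465.425 kJ m⁻²
Pathway 3: 888600 × 0.17 × 0.19 × 0.09 = 2583.1602 kJ m⁻²
Total at Red fox: 93.69312 + 1465.425 + 2583.1602 = 4142.27832 kJ m⁻²

4142.28 kJ m⁻²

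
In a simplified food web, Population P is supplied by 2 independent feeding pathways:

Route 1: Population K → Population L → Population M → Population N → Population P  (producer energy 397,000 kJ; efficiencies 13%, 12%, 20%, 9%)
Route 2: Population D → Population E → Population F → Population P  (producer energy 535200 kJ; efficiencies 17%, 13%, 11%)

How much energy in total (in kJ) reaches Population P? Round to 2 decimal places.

1412.55 kJ

Route 1: 397000 × 0.13 × 0.12 × 0.2 × 0.09 = 111.4776 kJ
Route 2: 535200 × 0.17 × 0.13 × 0.11 = 1301.0712 kJ
Total at Population P: 111.4776 + 1301.0712 = 1412.5488 kJ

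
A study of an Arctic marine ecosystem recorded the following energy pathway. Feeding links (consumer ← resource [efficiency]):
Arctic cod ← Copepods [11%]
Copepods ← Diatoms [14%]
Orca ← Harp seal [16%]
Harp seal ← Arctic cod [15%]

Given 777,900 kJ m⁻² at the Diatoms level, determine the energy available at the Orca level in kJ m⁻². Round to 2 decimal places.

287.51 kJ m⁻²

Copepods: 777900 × 0.14 = 108906 kJ m⁻²
Arctic cod: 108906 × 0.11 = 11979.66 kJ m⁻²
Harp seal: 11979.66 × 0.15 = 1796.949 kJ m⁻²
Orca: 1796.949 × 0.16 = 287.51184 kJ m⁻²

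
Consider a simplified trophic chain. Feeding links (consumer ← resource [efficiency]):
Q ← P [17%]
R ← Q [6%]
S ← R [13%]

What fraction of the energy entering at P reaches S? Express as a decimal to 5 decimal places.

0.00133

Product of link efficiencies: 0.17 × 0.06 × 0.13 = 0.001326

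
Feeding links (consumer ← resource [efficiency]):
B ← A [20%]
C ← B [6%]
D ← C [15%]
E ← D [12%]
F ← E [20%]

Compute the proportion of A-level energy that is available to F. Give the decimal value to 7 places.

0.0000432

Product of link efficiencies: 0.2 × 0.06 × 0.15 × 0.12 × 0.2 = 0.0000432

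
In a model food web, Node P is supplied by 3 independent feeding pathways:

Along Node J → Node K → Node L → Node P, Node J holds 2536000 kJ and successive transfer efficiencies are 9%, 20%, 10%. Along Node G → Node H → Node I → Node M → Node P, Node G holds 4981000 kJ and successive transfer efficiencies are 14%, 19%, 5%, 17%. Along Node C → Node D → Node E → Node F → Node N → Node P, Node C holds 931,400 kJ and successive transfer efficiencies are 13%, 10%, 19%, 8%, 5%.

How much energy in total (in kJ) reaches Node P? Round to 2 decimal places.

5700.21 kJ

Via Node J: 2536000 × 0.09 × 0.2 × 0.1 = 4564.8 kJ
Via Node G: 4981000 × 0.14 × 0.19 × 0.05 × 0.17 = 1126.2041 kJ
Via Node C: 931400 × 0.13 × 0.1 × 0.19 × 0.08 × 0.05 = 9.202232 kJ
Total at Node P: 4564.8 + 1126.2041 + 9.202232 = 5700.206332 kJ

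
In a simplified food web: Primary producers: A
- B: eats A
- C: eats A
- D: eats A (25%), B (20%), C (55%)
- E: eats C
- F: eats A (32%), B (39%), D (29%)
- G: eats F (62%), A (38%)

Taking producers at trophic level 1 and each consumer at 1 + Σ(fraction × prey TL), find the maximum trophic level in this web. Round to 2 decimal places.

B: 1 + 1 = 2
C: 1 + 1 = 2
D: 1 + (0.25×1 + 0.2×2 + 0.55×2) = 2.75
E: 1 + 2 = 3
F: 1 + (0.32×1 + 0.39×2 + 0.29×2.75) = 2.8975
G: 1 + (0.62×2.8975 + 0.38×1) = 3.17645

3.18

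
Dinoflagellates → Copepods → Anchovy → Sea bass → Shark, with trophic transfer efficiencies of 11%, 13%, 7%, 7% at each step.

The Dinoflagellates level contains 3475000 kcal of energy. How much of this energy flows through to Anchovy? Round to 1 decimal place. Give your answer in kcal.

49692.5 kcal

Copepods: 3475000 × 0.11 = 382250 kcal
Anchovy: 382250 × 0.13 = 49692.5 kcal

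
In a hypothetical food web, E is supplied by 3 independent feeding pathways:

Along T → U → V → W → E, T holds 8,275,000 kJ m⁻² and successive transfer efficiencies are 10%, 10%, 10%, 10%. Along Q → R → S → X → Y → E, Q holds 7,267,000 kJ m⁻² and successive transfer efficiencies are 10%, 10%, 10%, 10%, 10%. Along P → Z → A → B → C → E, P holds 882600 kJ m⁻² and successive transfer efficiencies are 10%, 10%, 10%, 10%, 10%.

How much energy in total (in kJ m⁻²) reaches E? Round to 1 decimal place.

Via T: 8275000 × 0.1 × 0.1 × 0.1 × 0.1 = 827.5 kJ m⁻²
Via Q: 7267000 × 0.1 × 0.1 × 0.1 × 0.1 × 0.1 = 72.67 kJ m⁻²
Via P: 882600 × 0.1 × 0.1 × 0.1 × 0.1 × 0.1 = 8.826 kJ m⁻²
Total at E: 827.5 + 72.67 + 8.826 = 908.996 kJ m⁻²

909.0 kJ m⁻²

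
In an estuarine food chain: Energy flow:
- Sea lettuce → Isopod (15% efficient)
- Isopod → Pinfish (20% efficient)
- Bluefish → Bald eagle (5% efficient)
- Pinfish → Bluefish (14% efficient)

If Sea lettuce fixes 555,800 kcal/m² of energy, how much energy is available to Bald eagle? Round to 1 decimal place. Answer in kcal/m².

116.7 kcal/m²

Isopod: 555800 × 0.15 = 83370 kcal/m²
Pinfish: 83370 × 0.2 = 16674 kcal/m²
Bluefish: 16674 × 0.14 = 2334.36 kcal/m²
Bald eagle: 2334.36 × 0.05 = 116.718 kcal/m²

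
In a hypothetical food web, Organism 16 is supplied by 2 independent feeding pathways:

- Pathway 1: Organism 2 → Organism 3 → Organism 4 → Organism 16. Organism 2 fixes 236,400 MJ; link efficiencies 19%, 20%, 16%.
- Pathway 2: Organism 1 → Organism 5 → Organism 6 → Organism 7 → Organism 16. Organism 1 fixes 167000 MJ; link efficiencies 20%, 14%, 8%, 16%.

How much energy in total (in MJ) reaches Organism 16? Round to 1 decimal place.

Pathway 1: 236400 × 0.19 × 0.2 × 0.16 = 1437.312 MJ
Pathway 2: 167000 × 0.2 × 0.14 × 0.08 × 0.16 = 59.8528 MJ
Total at Organism 16: 1437.312 + 59.8528 = 1497.1648 MJ

1497.2 MJ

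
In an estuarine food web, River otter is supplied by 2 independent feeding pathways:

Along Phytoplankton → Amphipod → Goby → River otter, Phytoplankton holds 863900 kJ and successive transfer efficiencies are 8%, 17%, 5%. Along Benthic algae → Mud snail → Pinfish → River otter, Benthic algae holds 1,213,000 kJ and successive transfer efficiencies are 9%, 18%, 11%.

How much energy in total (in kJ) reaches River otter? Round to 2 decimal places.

Via Phytoplankton: 863900 × 0.08 × 0.17 × 0.05 = 587.452 kJ
Via Benthic algae: 1213000 × 0.09 × 0.18 × 0.11 = 2161.566 kJ
Total at River otter: 587.452 + 2161.566 = 2749.018 kJ

2749.02 kJ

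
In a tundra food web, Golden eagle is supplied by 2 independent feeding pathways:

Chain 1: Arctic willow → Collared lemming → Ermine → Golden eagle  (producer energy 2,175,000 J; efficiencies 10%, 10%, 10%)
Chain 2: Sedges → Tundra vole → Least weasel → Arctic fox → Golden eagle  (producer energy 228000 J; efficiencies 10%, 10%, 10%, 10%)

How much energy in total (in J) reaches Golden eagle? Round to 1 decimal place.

Chain 1: 2175000 × 0.1 × 0.1 × 0.1 = 2175 J
Chain 2: 228000 × 0.1 × 0.1 × 0.1 × 0.1 = 22.8 J
Total at Golden eagle: 2175 + 22.8 = 2197.8 J

2197.8 J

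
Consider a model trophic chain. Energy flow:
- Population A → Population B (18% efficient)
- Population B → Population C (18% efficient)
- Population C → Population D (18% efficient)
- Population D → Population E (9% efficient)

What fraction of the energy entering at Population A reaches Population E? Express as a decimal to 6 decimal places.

0.000525

Product of link efficiencies: 0.18 × 0.18 × 0.18 × 0.09 = 0.00052488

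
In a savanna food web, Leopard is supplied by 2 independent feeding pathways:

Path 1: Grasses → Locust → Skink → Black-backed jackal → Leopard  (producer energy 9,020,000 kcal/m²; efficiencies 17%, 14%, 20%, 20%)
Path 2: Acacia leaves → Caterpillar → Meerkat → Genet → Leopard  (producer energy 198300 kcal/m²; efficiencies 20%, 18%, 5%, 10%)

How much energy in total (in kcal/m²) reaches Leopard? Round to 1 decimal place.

Path 1: 9020000 × 0.17 × 0.14 × 0.2 × 0.2 = 8587.04 kcal/m²
Path 2: 198300 × 0.2 × 0.18 × 0.05 × 0.1 = 35.694 kcal/m²
Total at Leopard: 8587.04 + 35.694 = 8622.734 kcal/m²

8622.7 kcal/m²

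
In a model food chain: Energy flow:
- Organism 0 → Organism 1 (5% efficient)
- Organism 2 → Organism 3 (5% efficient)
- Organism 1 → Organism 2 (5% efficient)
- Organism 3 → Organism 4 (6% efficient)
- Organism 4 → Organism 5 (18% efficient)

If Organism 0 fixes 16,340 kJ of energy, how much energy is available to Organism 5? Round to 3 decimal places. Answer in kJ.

Organism 1: 16340 × 0.05 = 817 kJ
Organism 2: 817 × 0.05 = 40.85 kJ
Organism 3: 40.85 × 0.05 = 2.0425 kJ
Organism 4: 2.0425 × 0.06 = 0.12255 kJ
Organism 5: 0.12255 × 0.18 = 0.022059 kJ

0.022 kJ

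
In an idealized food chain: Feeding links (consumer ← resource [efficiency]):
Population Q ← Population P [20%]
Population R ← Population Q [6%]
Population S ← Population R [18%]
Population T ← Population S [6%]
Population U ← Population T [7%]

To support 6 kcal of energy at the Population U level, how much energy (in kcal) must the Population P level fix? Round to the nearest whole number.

661376 kcal

Cumulative transfer efficiency: 0.2 × 0.06 × 0.18 × 0.06 × 0.07 = 0.000009072
Population P energy = 6 / 0.000009072 = 661376 kcal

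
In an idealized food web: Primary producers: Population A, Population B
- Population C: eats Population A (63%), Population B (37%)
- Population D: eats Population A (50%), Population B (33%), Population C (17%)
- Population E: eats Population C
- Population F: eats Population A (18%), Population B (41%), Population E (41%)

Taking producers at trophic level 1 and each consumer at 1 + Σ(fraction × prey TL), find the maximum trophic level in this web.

3

Population C: 1 + (0.63×1 + 0.37×1) = 2
Population D: 1 + (0.5×1 + 0.33×1 + 0.17×2) = 2.17
Population E: 1 + 2 = 3
Population F: 1 + (0.18×1 + 0.41×1 + 0.41×3) = 2.82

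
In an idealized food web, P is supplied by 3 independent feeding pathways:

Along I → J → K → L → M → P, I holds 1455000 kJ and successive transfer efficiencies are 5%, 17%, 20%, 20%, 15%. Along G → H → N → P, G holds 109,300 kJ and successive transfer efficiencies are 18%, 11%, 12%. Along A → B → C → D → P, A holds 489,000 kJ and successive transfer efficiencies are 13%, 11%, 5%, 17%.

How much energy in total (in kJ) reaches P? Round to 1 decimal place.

Via I: 1455000 × 0.05 × 0.17 × 0.2 × 0.2 × 0.15 = 74.205 kJ
Via G: 109300 × 0.18 × 0.11 × 0.12 = 259.6968 kJ
Via A: 489000 × 0.13 × 0.11 × 0.05 × 0.17 = 59.43795 kJ
Total at P: 74.205 + 259.6968 + 59.43795 = 393.33975 kJ

393.3 kJ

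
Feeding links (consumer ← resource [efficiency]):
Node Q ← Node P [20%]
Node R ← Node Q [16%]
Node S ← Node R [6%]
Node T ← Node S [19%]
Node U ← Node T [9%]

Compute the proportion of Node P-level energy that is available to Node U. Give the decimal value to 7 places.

Product of link efficiencies: 0.2 × 0.16 × 0.06 × 0.19 × 0.09 = 0.000032832

0.0000328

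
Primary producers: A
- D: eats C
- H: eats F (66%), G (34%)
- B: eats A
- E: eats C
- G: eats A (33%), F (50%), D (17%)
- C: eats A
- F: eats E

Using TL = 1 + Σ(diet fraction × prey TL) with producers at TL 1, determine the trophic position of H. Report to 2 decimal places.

B: 1 + 1 = 2
C: 1 + 1 = 2
D: 1 + 2 = 3
E: 1 + 2 = 3
F: 1 + 3 = 4
G: 1 + (0.33×1 + 0.5×4 + 0.17×3) = 3.84
H: 1 + (0.66×4 + 0.34×3.84) = 4.9456

4.95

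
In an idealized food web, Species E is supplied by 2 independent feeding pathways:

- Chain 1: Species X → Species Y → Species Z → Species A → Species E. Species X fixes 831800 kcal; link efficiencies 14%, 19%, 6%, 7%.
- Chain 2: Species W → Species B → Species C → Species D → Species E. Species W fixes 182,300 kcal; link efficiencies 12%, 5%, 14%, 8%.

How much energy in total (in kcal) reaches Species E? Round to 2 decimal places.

105.18 kcal

Chain 1: 831800 × 0.14 × 0.19 × 0.06 × 0.07 = 92.928696 kcal
Chain 2: 182300 × 0.12 × 0.05 × 0.14 × 0.08 = 12.25056 kcal
Total at Species E: 92.928696 + 12.25056 = 105.179256 kcal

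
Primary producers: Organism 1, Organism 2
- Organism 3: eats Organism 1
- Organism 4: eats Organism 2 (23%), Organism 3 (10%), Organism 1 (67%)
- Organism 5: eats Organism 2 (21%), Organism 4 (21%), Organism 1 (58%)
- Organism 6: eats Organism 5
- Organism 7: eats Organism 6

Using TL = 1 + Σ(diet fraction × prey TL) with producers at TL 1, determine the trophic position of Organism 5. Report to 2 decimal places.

2.23

Organism 3: 1 + 1 = 2
Organism 4: 1 + (0.23×1 + 0.1×2 + 0.67×1) = 2.1
Organism 5: 1 + (0.21×1 + 0.21×2.1 + 0.58×1) = 2.231
Organism 6: 1 + 2.231 = 3.231
Organism 7: 1 + 3.231 = 4.231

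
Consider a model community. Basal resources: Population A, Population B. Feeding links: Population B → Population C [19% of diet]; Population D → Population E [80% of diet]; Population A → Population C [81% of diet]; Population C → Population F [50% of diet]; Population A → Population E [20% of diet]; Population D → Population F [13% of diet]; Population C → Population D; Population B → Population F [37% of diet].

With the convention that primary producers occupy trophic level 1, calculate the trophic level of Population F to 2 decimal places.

Population C: 1 + (0.19×1 + 0.81×1) = 2
Population D: 1 + 2 = 3
Population E: 1 + (0.2×1 + 0.8×3) = 3.6
Population F: 1 + (0.5×2 + 0.13×3 + 0.37×1) = 2.76

2.76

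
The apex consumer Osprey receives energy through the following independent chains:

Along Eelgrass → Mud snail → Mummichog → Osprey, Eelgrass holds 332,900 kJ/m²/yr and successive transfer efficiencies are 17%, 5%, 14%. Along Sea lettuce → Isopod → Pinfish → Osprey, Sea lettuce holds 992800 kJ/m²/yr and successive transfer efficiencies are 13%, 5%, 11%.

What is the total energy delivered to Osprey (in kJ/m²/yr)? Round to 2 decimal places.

1106.00 kJ/m²/yr

Via Eelgrass: 332900 × 0.17 × 0.05 × 0.14 = 396.151 kJ/m²/yr
Via Sea lettuce: 992800 × 0.13 × 0.05 × 0.11 = 709.852 kJ/m²/yr
Total at Osprey: 396.151 + 709.852 = 1106.003 kJ/m²/yr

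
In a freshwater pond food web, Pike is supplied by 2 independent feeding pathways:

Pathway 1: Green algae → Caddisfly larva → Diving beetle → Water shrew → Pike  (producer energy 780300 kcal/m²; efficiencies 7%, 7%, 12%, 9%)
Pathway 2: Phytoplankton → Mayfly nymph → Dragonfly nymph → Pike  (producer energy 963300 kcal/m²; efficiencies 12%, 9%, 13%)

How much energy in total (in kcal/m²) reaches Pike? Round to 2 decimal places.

1393.77 kcal/m²

Pathway 1: 780300 × 0.07 × 0.07 × 0.12 × 0.09 = 41.293476 kcal/m²
Pathway 2: 963300 × 0.12 × 0.09 × 0.13 = 1352.4732 kcal/m²
Total at Pike: 41.293476 + 1352.4732 = 1393.766676 kcal/m²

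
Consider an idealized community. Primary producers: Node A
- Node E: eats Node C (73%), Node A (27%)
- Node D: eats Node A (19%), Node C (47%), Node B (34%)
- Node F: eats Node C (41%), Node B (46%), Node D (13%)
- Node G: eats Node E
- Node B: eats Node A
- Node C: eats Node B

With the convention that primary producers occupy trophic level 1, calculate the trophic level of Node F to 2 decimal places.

3.58

Node B: 1 + 1 = 2
Node C: 1 + 2 = 3
Node D: 1 + (0.19×1 + 0.47×3 + 0.34×2) = 3.28
Node E: 1 + (0.73×3 + 0.27×1) = 3.46
Node F: 1 + (0.41×3 + 0.46×2 + 0.13×3.28) = 3.5764
Node G: 1 + 3.46 = 4.46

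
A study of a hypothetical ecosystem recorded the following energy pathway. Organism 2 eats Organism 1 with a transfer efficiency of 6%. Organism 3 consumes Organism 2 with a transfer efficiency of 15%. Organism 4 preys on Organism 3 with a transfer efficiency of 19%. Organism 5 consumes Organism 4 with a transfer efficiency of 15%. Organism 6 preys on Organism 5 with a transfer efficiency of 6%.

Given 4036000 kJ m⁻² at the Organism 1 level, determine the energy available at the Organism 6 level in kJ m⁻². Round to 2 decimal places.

Organism 2: 4036000 × 0.06 = 242160 kJ m⁻²
Organism 3: 242160 × 0.15 = 36324 kJ m⁻²
Organism 4: 36324 × 0.19 = 6901.56 kJ m⁻²
Organism 5: 6901.56 × 0.15 = 1035.234 kJ m⁻²
Organism 6: 1035.234 × 0.06 = 62.11404 kJ m⁻²

62.11 kJ m⁻²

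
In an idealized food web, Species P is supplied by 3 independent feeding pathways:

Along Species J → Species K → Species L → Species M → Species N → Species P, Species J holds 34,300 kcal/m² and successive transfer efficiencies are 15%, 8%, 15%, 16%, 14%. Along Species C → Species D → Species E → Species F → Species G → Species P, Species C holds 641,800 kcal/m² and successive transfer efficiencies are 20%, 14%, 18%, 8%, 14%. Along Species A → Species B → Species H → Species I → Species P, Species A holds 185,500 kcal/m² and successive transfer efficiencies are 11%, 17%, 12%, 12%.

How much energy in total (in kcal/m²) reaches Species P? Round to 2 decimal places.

87.56 kcal/m²

Via Species J: 34300 × 0.15 × 0.08 × 0.15 × 0.16 × 0.14 = 1.382976 kcal/m²
Via Species C: 641800 × 0.2 × 0.14 × 0.18 × 0.08 × 0.14 = 36.2283264 kcal/m²
Via Species A: 185500 × 0.11 × 0.17 × 0.12 × 0.12 = 49.95144 kcal/m²
Total at Species P: 1.382976 + 36.2283264 + 49.95144 = 87.5627424 kcal/m²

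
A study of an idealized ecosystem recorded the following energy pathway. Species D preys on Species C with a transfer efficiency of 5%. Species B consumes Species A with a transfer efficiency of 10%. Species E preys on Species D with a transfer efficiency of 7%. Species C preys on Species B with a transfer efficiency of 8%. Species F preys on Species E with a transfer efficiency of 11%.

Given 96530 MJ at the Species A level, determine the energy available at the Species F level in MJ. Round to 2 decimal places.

Species B: 96530 × 0.1 = 9653 MJ
Species C: 9653 × 0.08 = 772.24 MJ
Species D: 772.24 × 0.05 = 38.612 MJ
Species E: 38.612 × 0.07 = 2.70284 MJ
Species F: 2.70284 × 0.11 = 0.2973124 MJ

0.30 MJ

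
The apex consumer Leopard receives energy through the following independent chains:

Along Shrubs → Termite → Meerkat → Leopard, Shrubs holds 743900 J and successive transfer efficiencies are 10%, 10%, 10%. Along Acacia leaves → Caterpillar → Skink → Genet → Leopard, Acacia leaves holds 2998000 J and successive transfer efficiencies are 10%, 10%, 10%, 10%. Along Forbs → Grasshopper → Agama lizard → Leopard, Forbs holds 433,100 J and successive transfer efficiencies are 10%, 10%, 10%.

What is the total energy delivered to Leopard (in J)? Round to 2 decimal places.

1476.80 J

Via Shrubs: 743900 × 0.1 × 0.1 × 0.1 = 743.9 J
Via Acacia leaves: 2998000 × 0.1 × 0.1 × 0.1 × 0.1 = 299.8 J
Via Forbs: 433100 × 0.1 × 0.1 × 0.1 = 433.1 J
Total at Leopard: 743.9 + 299.8 + 433.1 = 1476.8 J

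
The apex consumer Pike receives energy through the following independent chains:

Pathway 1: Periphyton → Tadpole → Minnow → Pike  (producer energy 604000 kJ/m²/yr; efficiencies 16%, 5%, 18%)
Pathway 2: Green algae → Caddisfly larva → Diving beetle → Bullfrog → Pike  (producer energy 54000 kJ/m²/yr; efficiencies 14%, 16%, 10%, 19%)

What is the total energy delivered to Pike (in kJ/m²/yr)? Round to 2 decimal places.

892.74 kJ/m²/yr

Pathway 1: 604000 × 0.16 × 0.05 × 0.18 = 869.76 kJ/m²/yr
Pathway 2: 54000 × 0.14 × 0.16 × 0.1 × 0.19 = 22.9824 kJ/m²/yr
Total at Pike: 869.76 + 22.9824 = 892.7424 kJ/m²/yr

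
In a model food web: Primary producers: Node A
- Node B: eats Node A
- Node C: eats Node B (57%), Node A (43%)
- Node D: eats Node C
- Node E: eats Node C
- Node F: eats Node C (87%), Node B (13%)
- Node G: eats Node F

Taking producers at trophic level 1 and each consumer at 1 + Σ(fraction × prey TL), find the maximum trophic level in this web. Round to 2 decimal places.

4.50

Node B: 1 + 1 = 2
Node C: 1 + (0.57×2 + 0.43×1) = 2.57
Node D: 1 + 2.57 = 3.57
Node E: 1 + 2.57 = 3.57
Node F: 1 + (0.87×2.57 + 0.13×2) = 3.4959
Node G: 1 + 3.4959 = 4.4959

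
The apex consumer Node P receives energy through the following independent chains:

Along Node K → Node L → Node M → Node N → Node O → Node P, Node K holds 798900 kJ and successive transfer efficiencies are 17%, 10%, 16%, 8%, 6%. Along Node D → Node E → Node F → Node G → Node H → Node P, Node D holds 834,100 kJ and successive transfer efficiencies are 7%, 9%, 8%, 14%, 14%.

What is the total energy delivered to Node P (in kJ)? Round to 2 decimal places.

Via Node K: 798900 × 0.17 × 0.1 × 0.16 × 0.08 × 0.06 = 10.4304384 kJ
Via Node D: 834100 × 0.07 × 0.09 × 0.08 × 0.14 × 0.14 = 8.23957344 kJ
Total at Node P: 10.4304384 + 8.23957344 = 18.67001184 kJ

18.67 kJ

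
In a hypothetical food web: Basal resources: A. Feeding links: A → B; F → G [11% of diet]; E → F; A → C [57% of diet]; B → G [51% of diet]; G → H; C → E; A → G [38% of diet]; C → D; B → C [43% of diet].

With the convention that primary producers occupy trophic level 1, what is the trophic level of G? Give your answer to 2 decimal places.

B: 1 + 1 = 2
C: 1 + (0.57×1 + 0.43×2) = 2.43
D: 1 + 2.43 = 3.43
E: 1 + 2.43 = 3.43
F: 1 + 3.43 = 4.43
G: 1 + (0.51×2 + 0.11×4.43 + 0.38×1) = 2.8873
H: 1 + 2.8873 = 3.8873

2.89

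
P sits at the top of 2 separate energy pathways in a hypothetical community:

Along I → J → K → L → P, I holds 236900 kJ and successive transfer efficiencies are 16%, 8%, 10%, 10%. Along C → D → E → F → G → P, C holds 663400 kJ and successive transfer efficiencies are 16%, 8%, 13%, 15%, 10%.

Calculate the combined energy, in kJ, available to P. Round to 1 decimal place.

Via I: 236900 × 0.16 × 0.08 × 0.1 × 0.1 = 30.3232 kJ
Via C: 663400 × 0.16 × 0.08 × 0.13 × 0.15 × 0.1 = 16.558464 kJ
Total at P: 30.3232 + 16.558464 = 46.881664 kJ

46.9 kJ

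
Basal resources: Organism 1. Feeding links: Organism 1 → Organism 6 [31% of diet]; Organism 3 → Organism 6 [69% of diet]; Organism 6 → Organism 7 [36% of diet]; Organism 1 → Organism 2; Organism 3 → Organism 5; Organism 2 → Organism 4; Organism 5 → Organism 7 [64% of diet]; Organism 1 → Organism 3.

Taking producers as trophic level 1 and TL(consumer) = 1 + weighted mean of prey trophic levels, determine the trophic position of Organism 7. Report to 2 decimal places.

Organism 2: 1 + 1 = 2
Organism 3: 1 + 1 = 2
Organism 4: 1 + 2 = 3
Organism 5: 1 + 2 = 3
Organism 6: 1 + (0.69×2 + 0.31×1) = 2.69
Organism 7: 1 + (0.64×3 + 0.36×2.69) = 3.8884

3.89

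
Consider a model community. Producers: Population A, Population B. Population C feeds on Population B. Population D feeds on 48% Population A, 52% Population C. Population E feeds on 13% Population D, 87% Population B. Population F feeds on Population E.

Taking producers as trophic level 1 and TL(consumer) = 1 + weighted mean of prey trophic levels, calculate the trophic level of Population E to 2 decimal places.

2.20

Population C: 1 + 1 = 2
Population D: 1 + (0.48×1 + 0.52×2) = 2.52
Population E: 1 + (0.13×2.52 + 0.87×1) = 2.1976
Population F: 1 + 2.1976 = 3.1976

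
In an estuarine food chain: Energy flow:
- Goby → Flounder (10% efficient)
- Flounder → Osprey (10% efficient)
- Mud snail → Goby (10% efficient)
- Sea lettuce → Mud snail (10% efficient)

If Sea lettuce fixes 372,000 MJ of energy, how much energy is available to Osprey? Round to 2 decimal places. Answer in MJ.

37.20 MJ

Mud snail: 372000 × 0.1 = 37200 MJ
Goby: 37200 × 0.1 = 3720 MJ
Flounder: 3720 × 0.1 = 372 MJ
Osprey: 372 × 0.1 = 37.2 MJ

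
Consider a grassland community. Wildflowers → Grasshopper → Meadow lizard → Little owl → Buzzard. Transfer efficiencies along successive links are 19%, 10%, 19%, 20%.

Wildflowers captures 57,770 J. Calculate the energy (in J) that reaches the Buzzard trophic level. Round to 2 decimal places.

41.71 J

Grasshopper: 57770 × 0.19 = 10976.3 J
Meadow lizard: 10976.3 × 0.1 = 1097.63 J
Little owl: 1097.63 × 0.19 = 208.5497 J
Buzzard: 208.5497 × 0.2 = 41.70994 J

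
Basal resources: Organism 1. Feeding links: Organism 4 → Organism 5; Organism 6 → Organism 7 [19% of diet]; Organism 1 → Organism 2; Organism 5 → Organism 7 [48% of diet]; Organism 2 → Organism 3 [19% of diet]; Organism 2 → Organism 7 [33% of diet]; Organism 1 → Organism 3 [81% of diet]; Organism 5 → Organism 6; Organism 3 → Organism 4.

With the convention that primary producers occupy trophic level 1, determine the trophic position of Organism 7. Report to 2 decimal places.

Organism 2: 1 + 1 = 2
Organism 3: 1 + (0.81×1 + 0.19×2) = 2.19
Organism 4: 1 + 2.19 = 3.19
Organism 5: 1 + 3.19 = 4.19
Organism 6: 1 + 4.19 = 5.19
Organism 7: 1 + (0.19×5.19 + 0.48×4.19 + 0.33×2) = 4.6573

4.66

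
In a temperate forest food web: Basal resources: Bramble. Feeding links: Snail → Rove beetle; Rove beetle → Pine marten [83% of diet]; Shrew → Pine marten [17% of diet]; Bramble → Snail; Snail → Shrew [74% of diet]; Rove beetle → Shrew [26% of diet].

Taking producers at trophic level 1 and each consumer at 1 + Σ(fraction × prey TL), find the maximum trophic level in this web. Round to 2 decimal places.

Snail: 1 + 1 = 2
Rove beetle: 1 + 2 = 3
Shrew: 1 + (0.26×3 + 0.74×2) = 3.26
Pine marten: 1 + (0.17×3.26 + 0.83×3) = 4.0442

4.04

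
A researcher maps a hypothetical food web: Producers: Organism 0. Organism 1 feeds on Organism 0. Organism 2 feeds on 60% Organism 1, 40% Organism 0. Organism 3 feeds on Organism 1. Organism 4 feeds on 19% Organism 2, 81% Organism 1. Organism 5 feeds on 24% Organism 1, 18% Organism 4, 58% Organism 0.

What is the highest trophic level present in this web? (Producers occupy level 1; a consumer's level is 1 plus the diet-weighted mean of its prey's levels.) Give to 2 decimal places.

Organism 1: 1 + 1 = 2
Organism 2: 1 + (0.6×2 + 0.4×1) = 2.6
Organism 3: 1 + 2 = 3
Organism 4: 1 + (0.19×2.6 + 0.81×2) = 3.114
Organism 5: 1 + (0.24×2 + 0.18×3.114 + 0.58×1) = 2.62052

3.11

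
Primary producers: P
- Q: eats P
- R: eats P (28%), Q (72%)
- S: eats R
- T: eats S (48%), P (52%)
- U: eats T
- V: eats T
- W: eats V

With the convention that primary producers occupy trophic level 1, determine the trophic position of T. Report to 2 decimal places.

3.31

Q: 1 + 1 = 2
R: 1 + (0.28×1 + 0.72×2) = 2.72
S: 1 + 2.72 = 3.72
T: 1 + (0.48×3.72 + 0.52×1) = 3.3056
U: 1 + 3.3056 = 4.3056
V: 1 + 3.3056 = 4.3056
W: 1 + 4.3056 = 5.3056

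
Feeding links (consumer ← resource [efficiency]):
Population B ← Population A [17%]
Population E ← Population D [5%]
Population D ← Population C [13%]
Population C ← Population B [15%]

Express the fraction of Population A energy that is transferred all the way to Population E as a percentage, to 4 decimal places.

Product of link efficiencies: 0.17 × 0.15 × 0.13 × 0.05 = 0.00016575
As a percentage: 0.00016575 × 100 = 0.0166%

0.0166%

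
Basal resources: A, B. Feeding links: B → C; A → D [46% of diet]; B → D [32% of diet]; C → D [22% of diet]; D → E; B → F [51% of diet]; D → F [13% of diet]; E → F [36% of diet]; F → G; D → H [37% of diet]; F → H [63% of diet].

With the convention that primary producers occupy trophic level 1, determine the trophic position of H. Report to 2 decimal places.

3.68

C: 1 + 1 = 2
D: 1 + (0.46×1 + 0.32×1 + 0.22×2) = 2.22
E: 1 + 2.22 = 3.22
F: 1 + (0.51×1 + 0.13×2.22 + 0.36×3.22) = 2.9578
G: 1 + 2.9578 = 3.9578
H: 1 + (0.37×2.22 + 0.63×2.9578) = 3.684814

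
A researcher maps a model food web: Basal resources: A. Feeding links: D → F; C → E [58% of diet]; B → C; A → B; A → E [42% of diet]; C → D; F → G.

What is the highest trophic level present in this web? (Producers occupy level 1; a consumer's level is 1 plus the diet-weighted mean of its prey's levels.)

B: 1 + 1 = 2
C: 1 + 2 = 3
D: 1 + 3 = 4
E: 1 + (0.58×3 + 0.42×1) = 3.16
F: 1 + 4 = 5
G: 1 + 5 = 6

6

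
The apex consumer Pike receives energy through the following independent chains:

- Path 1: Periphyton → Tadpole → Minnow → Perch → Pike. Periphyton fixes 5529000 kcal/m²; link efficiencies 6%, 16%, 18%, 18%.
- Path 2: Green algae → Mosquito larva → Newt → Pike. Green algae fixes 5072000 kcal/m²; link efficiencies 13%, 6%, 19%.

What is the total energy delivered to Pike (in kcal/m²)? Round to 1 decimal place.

Path 1: 5529000 × 0.06 × 0.16 × 0.18 × 0.18 = 1719.74016 kcal/m²
Path 2: 5072000 × 0.13 × 0.06 × 0.19 = 7516.704 kcal/m²
Total at Pike: 1719.74016 + 7516.704 = 9236.44416 kcal/m²

9236.4 kcal/m²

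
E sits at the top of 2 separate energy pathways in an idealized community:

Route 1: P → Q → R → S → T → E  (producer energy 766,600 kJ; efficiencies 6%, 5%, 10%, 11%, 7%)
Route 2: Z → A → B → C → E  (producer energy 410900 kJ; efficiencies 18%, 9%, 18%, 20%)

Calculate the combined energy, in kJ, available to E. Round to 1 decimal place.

241.4 kJ

Route 1: 766600 × 0.06 × 0.05 × 0.1 × 0.11 × 0.07 = 1.770846 kJ
Route 2: 410900 × 0.18 × 0.09 × 0.18 × 0.2 = 239.63688 kJ
Total at E: 1.770846 + 239.63688 = 241.407726 kJ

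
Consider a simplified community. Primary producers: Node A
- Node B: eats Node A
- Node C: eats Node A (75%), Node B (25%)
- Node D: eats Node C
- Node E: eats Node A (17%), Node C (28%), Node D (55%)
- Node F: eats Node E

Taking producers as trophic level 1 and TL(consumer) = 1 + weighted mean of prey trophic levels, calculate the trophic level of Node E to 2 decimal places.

3.59

Node B: 1 + 1 = 2
Node C: 1 + (0.75×1 + 0.25×2) = 2.25
Node D: 1 + 2.25 = 3.25
Node E: 1 + (0.17×1 + 0.28×2.25 + 0.55×3.25) = 3.5875
Node F: 1 + 3.5875 = 4.5875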